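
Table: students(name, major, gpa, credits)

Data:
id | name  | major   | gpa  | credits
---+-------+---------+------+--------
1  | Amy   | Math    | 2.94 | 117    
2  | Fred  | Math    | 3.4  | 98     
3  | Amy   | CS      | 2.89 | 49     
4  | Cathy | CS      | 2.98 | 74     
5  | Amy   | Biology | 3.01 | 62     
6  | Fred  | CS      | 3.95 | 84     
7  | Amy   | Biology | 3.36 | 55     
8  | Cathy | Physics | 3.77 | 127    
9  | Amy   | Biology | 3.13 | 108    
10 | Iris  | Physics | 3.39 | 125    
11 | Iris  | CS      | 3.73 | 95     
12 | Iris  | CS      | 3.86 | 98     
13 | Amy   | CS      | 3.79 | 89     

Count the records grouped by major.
SELECT major, COUNT(*) as count
FROM students
GROUP BY major

Result:
  Biology: 3
  CS: 6
  Math: 2
  Physics: 2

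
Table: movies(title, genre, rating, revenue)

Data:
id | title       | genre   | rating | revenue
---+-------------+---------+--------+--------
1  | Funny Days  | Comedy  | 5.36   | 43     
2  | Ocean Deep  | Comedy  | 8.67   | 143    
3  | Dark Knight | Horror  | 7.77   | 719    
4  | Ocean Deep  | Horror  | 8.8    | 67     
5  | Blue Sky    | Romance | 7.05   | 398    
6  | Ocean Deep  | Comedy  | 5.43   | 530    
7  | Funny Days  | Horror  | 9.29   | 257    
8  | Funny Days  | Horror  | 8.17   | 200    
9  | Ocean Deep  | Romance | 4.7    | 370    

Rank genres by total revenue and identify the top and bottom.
SELECT genre, SUM(revenue)
FROM movies
GROUP BY genre
ORDER BY SUM(revenue)

All groups:
  Comedy: 716
  Romance: 768
  Horror: 1243

Highest: Horror (1243)
Lowest: Comedy (716)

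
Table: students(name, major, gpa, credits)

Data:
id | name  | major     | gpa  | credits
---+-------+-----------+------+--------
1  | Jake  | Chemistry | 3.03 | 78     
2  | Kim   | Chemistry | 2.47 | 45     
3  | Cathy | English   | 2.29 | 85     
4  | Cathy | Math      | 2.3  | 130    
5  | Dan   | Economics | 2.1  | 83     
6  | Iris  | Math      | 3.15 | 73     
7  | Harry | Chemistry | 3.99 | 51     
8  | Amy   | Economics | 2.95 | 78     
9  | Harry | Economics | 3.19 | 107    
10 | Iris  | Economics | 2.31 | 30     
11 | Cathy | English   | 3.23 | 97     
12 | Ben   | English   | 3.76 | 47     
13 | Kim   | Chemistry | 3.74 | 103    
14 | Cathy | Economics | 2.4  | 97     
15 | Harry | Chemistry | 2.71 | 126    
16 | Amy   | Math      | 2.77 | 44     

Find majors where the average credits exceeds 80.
SELECT major, AVG(credits)
FROM students
GROUP BY major
HAVING AVG(credits) > 80

Result:
  Chemistry: avg=80.60
  Math: avg=82.33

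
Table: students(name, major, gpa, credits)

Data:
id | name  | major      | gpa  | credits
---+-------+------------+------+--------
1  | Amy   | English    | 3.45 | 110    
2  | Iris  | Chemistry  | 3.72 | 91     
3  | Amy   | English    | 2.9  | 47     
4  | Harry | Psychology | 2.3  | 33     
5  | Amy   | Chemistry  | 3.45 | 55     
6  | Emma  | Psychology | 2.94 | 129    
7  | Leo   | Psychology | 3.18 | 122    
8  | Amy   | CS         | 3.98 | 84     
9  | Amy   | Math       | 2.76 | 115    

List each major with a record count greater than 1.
SELECT major, COUNT(*) as cnt
FROM students
GROUP BY major
HAVING COUNT(*) > 1

Result:
  Chemistry: 2
  English: 2
  Psychology: 3

Note: HAVING filters groups after aggregation, WHERE filters rows before.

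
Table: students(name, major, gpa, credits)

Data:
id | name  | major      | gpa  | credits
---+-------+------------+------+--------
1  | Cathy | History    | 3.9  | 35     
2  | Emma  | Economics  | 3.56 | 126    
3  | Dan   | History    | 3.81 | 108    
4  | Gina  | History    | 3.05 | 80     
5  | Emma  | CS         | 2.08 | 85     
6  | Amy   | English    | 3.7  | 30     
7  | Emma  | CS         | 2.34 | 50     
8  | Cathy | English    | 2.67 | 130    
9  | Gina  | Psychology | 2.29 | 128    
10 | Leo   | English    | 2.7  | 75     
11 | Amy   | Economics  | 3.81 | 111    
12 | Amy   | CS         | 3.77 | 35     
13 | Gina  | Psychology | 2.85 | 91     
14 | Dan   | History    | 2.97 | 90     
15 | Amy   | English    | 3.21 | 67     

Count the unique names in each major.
SELECT major, COUNT(DISTINCT name)
FROM students
GROUP BY major

Result:
  CS: 2 distinct
  Economics: 2 distinct
  English: 3 distinct
  History: 3 distinct
  Psychology: 1 distinct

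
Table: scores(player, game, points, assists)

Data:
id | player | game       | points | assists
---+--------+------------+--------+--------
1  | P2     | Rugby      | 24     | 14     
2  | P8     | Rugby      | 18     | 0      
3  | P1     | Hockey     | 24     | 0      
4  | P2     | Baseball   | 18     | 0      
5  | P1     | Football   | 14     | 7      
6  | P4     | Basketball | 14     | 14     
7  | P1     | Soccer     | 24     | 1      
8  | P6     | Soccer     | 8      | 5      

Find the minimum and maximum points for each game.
SELECT game, MIN(points), MAX(points)
FROM scores
GROUP BY game

Result:
  Baseball: min=18, max=18
  Basketball: min=14, max=14
  Football: min=14, max=14
  Hockey: min=24, max=24
  Rugby: min=18, max=24
  Soccer: min=8, max=24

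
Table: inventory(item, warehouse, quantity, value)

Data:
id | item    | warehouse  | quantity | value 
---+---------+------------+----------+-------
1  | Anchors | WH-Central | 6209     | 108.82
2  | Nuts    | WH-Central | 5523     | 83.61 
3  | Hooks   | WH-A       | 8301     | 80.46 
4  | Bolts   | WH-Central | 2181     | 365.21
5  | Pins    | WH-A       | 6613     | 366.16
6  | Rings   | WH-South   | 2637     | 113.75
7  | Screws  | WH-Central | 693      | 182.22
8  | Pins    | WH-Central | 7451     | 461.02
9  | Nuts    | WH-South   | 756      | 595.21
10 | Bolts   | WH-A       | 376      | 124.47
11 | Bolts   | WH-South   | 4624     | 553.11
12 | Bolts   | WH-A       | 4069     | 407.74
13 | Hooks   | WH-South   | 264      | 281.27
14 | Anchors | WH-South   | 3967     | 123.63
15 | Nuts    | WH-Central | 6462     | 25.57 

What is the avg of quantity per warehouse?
SELECT warehouse, AVG(quantity) as result
FROM inventory
GROUP BY warehouse

Result:
  WH-A: 4839.75
  WH-Central: 4753.17
  WH-South: 2449.60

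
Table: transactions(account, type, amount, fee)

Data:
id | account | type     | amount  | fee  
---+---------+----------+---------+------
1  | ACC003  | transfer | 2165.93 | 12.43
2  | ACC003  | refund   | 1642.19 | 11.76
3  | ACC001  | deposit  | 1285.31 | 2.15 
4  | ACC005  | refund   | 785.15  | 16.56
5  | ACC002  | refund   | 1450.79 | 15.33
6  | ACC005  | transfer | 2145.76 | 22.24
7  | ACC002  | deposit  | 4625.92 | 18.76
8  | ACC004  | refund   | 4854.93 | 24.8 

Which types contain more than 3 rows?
SELECT type, COUNT(*) as cnt
FROM transactions
GROUP BY type
HAVING COUNT(*) > 3

Result:
  refund: 4

Note: HAVING filters groups after aggregation, WHERE filters rows before.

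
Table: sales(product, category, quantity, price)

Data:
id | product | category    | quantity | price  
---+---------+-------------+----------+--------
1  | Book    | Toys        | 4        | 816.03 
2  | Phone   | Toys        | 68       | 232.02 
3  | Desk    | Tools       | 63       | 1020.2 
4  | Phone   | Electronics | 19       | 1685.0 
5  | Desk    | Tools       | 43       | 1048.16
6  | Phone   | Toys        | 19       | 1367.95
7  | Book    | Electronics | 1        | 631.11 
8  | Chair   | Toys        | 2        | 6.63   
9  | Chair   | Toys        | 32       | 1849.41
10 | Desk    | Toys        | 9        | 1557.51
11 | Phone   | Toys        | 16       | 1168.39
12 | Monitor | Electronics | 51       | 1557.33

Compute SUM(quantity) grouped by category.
SELECT category, SUM(quantity) as result
FROM sales
GROUP BY category

Result:
  Electronics: 71
  Tools: 106
  Toys: 150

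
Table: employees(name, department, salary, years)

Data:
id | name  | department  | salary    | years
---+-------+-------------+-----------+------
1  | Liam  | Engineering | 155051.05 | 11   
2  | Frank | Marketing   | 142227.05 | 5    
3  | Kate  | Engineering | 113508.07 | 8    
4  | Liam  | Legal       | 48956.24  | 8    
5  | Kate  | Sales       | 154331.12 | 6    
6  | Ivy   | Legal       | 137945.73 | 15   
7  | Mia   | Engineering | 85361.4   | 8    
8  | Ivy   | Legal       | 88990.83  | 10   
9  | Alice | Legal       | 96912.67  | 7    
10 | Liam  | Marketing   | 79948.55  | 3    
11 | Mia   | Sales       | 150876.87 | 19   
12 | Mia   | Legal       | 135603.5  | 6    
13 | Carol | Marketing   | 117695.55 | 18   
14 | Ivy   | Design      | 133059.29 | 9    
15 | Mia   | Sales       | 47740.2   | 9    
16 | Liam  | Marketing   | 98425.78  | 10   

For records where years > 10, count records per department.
SELECT department, COUNT(*)
FROM employees
WHERE years > 10
GROUP BY department

Note: WHERE filters rows before grouping.

Result:
  Engineering: 1
  Legal: 1
  Marketing: 1
  Sales: 1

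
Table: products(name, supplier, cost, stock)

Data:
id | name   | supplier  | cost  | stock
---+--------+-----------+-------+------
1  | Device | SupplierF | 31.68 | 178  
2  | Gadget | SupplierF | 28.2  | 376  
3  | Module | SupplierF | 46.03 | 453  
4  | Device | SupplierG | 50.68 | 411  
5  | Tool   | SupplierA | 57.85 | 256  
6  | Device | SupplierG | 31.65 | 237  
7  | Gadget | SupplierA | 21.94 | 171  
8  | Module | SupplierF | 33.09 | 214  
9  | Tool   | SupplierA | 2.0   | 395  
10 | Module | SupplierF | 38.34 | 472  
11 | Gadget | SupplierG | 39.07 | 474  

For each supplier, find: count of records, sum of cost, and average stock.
SELECT supplier,
       COUNT(*) as cnt,
       SUM(cost) as total_cost,
       AVG(stock) as avg_stock
FROM products
GROUP BY supplier

Result:
  SupplierA: 3 records, 81.79 total cost, 274.00 avg stock
  SupplierF: 5 records, 177.34 total cost, 338.60 avg stock
  SupplierG: 3 records, 121.40 total cost, 374.00 avg stock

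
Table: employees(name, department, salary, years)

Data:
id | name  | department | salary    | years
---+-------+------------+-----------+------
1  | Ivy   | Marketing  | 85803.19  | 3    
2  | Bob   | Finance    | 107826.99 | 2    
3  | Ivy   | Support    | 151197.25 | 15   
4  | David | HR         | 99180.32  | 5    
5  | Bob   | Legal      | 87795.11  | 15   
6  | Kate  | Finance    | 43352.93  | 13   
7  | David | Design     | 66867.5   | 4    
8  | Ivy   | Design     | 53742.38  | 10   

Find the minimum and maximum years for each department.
SELECT department, MIN(years), MAX(years)
FROM employees
GROUP BY department

Result:
  Design: min=4, max=10
  Finance: min=2, max=13
  HR: min=5, max=5
  Legal: min=15, max=15
  Marketing: min=3, max=3
  Support: min=15, max=15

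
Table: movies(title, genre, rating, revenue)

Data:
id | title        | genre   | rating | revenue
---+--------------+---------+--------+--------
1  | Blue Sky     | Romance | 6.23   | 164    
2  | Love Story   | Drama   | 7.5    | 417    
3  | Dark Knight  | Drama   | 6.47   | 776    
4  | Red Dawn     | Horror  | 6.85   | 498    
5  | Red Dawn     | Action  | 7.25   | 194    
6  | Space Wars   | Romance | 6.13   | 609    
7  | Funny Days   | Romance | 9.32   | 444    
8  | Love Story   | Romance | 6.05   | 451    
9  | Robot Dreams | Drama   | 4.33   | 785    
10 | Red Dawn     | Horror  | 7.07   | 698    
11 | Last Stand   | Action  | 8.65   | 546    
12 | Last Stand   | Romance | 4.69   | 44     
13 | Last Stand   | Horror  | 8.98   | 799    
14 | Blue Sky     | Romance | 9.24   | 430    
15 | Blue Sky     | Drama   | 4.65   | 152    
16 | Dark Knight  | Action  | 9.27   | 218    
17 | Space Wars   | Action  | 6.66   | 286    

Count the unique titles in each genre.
SELECT genre, COUNT(DISTINCT title)
FROM movies
GROUP BY genre

Result:
  Action: 4 distinct
  Drama: 4 distinct
  Horror: 2 distinct
  Romance: 5 distinct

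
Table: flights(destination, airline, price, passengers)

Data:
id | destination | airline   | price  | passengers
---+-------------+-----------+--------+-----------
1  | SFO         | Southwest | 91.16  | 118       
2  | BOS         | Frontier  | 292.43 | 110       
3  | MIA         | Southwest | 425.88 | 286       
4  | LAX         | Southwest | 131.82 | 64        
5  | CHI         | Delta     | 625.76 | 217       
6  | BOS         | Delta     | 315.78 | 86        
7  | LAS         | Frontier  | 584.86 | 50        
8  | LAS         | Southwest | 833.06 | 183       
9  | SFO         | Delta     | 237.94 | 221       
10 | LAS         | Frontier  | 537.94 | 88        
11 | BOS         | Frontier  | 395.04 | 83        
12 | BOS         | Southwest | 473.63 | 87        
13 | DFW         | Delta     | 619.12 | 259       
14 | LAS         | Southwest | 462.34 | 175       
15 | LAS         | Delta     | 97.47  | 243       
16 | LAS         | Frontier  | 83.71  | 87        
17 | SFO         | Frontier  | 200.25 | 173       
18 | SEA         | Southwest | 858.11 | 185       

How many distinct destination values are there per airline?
SELECT airline, COUNT(DISTINCT destination)
FROM flights
GROUP BY airline

Result:
  Delta: 5 distinct
  Frontier: 3 distinct
  Southwest: 6 distinct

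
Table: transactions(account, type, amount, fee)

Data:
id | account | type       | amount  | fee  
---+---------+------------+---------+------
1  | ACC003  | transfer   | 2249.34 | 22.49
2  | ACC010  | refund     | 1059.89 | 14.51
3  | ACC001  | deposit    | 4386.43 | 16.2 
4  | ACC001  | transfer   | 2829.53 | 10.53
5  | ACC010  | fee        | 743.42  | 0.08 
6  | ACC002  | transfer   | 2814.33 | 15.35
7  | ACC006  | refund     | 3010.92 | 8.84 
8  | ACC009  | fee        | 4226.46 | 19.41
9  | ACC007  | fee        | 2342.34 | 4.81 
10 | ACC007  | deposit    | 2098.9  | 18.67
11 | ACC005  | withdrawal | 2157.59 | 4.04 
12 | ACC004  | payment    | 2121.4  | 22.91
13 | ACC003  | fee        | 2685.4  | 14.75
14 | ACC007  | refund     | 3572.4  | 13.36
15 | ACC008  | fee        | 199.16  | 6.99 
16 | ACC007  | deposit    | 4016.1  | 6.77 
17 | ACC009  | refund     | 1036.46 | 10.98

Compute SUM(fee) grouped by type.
SELECT type, SUM(fee) as result
FROM transactions
GROUP BY type

Result:
  deposit: 41.64
  fee: 46.04
  payment: 22.91
  refund: 47.69
  transfer: 48.37
  withdrawal: 4.04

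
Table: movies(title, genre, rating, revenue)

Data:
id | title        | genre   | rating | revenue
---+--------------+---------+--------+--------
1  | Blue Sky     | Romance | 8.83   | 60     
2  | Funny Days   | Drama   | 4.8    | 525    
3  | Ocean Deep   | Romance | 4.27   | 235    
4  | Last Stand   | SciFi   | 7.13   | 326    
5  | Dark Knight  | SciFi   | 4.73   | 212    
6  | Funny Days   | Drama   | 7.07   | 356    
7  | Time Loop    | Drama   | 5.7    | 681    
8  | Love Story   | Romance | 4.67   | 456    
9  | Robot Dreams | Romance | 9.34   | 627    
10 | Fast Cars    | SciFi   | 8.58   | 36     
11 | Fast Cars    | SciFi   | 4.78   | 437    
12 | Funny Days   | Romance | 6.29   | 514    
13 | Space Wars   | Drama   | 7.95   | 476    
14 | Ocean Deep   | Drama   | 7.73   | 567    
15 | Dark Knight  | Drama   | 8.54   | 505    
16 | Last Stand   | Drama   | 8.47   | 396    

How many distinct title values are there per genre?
SELECT genre, COUNT(DISTINCT title)
FROM movies
GROUP BY genre

Result:
  Drama: 6 distinct
  Romance: 5 distinct
  SciFi: 3 distinct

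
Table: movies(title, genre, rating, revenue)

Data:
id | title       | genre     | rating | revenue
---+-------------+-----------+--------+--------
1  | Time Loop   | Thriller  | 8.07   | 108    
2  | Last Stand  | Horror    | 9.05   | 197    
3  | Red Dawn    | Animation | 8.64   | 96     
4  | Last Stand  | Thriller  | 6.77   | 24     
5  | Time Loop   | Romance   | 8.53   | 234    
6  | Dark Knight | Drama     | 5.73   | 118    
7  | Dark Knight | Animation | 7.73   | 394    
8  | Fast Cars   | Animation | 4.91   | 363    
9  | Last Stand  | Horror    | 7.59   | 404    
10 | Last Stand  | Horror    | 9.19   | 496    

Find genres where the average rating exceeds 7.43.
SELECT genre, AVG(rating)
FROM movies
GROUP BY genre
HAVING AVG(rating) > 7.43

Result:
  Horror: avg=8.61
  Romance: avg=8.53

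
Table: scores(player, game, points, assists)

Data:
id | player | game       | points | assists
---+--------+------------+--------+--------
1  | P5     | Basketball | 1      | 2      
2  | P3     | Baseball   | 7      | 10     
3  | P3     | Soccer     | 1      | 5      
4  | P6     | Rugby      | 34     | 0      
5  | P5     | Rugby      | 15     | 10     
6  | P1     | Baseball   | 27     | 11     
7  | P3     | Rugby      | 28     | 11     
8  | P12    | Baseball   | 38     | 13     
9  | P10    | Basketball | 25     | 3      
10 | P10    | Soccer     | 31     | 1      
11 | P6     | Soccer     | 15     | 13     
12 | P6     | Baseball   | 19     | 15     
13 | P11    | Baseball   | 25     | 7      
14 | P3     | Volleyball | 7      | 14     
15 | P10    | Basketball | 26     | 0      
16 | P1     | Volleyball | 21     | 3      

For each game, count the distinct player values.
SELECT game, COUNT(DISTINCT player)
FROM scores
GROUP BY game

Result:
  Baseball: 5 distinct
  Basketball: 2 distinct
  Rugby: 3 distinct
  Soccer: 3 distinct
  Volleyball: 2 distinct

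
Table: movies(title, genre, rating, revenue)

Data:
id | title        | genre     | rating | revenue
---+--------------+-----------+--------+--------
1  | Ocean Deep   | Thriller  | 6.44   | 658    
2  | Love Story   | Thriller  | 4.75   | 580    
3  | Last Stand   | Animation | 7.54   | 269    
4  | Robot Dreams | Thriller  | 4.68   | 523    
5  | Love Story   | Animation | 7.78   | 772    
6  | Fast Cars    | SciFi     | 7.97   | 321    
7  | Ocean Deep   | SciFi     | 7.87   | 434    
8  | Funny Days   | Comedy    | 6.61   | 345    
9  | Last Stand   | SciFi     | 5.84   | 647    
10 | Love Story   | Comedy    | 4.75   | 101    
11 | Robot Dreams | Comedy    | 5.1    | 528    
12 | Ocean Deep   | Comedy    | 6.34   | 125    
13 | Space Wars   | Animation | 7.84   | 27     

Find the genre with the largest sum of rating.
SELECT genre, SUM(rating) as val
FROM movies
GROUP BY genre
ORDER BY val DESC
LIMIT 1

Result: Animation with sum(rating) = 23.16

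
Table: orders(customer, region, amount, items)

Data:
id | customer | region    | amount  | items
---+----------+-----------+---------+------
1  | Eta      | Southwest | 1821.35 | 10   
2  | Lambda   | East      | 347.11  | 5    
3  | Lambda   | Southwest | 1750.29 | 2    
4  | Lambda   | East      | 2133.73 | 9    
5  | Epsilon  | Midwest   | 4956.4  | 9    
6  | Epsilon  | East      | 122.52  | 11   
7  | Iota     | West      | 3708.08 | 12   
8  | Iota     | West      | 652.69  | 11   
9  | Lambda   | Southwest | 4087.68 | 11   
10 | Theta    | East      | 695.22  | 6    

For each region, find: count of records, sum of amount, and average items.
SELECT region,
       COUNT(*) as cnt,
       SUM(amount) as total_amount,
       AVG(items) as avg_items
FROM orders
GROUP BY region

Result:
  East: 4 records, 3298.58 total amount, 7.75 avg items
  Midwest: 1 records, 4956.40 total amount, 9.00 avg items
  Southwest: 3 records, 7659.32 total amount, 7.67 avg items
  West: 2 records, 4360.77 total amount, 11.50 avg items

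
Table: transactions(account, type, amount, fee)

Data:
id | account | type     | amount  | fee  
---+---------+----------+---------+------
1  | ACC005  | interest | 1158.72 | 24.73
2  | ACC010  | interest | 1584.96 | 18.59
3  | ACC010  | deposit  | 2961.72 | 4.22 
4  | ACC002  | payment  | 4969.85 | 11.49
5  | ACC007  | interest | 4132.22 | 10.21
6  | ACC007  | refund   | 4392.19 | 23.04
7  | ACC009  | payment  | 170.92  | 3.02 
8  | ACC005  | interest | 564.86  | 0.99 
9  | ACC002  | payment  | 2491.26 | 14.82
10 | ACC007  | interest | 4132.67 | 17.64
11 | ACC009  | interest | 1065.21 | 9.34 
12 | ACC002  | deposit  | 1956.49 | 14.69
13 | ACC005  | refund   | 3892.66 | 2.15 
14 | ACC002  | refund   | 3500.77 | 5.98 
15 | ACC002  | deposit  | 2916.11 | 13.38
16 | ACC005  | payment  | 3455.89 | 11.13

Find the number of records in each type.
SELECT type, COUNT(*) as count
FROM transactions
GROUP BY type

Result:
  deposit: 3
  interest: 6
  payment: 4
  refund: 3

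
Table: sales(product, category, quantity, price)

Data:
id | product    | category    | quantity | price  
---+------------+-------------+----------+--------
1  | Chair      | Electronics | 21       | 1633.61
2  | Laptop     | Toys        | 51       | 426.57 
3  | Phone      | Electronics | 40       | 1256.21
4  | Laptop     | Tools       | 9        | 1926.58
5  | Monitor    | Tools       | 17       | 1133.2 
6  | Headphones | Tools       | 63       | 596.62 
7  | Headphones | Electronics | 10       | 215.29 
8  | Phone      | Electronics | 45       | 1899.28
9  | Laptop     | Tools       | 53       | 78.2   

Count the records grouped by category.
SELECT category, COUNT(*) as count
FROM sales
GROUP BY category

Result:
  Electronics: 4
  Tools: 4
  Toys: 1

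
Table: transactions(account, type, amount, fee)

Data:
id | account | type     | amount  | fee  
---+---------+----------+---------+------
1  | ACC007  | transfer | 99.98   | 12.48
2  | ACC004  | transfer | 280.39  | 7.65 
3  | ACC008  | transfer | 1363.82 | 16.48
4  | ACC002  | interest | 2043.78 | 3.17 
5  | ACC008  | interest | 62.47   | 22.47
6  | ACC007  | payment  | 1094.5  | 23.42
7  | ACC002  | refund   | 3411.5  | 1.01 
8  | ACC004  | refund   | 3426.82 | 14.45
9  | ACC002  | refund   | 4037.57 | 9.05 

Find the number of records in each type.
SELECT type, COUNT(*) as count
FROM transactions
GROUP BY type

Result:
  interest: 2
  payment: 1
  refund: 3
  transfer: 3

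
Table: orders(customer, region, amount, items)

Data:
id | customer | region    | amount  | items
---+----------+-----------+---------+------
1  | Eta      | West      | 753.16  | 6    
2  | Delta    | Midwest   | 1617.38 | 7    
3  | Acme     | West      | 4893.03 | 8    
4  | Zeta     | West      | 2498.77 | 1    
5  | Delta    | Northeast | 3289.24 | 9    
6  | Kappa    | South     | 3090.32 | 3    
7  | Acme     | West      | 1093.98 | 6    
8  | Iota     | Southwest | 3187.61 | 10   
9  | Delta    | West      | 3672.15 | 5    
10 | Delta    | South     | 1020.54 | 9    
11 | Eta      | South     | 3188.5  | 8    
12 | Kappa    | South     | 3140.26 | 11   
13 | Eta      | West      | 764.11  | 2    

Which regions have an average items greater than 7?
SELECT region, AVG(items)
FROM orders
GROUP BY region
HAVING AVG(items) > 7

Result:
  Northeast: avg=9.00
  South: avg=7.75
  Southwest: avg=10.00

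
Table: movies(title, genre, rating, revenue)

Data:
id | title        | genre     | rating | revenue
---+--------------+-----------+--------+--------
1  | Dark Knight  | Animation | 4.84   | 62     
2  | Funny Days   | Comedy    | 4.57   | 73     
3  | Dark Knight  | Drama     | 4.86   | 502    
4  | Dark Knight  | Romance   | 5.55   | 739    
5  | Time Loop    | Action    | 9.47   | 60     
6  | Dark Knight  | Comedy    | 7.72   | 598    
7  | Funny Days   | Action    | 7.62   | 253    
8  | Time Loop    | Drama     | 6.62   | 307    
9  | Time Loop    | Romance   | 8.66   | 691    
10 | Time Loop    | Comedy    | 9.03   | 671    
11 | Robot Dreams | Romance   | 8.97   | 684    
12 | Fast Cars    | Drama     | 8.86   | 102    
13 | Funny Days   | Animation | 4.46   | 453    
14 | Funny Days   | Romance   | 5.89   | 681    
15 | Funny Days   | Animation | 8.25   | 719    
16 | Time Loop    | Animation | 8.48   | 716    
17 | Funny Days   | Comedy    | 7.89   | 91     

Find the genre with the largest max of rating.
SELECT genre, MAX(rating) as val
FROM movies
GROUP BY genre
ORDER BY val DESC
LIMIT 1

Result: Action with max(rating) = 9.47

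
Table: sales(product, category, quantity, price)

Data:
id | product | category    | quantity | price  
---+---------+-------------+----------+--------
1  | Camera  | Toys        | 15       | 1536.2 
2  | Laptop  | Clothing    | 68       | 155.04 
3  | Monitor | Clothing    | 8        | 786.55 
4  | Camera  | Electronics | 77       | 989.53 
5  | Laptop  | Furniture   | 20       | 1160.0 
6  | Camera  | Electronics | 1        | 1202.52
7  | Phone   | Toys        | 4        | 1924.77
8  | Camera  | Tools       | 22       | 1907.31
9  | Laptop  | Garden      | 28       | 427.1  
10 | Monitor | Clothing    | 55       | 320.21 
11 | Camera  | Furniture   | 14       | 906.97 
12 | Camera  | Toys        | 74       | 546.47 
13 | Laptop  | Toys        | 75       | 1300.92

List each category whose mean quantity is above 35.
SELECT category, AVG(quantity)
FROM sales
GROUP BY category
HAVING AVG(quantity) > 35

Result:
  Clothing: avg=43.67
  Electronics: avg=39.00
  Toys: avg=42.00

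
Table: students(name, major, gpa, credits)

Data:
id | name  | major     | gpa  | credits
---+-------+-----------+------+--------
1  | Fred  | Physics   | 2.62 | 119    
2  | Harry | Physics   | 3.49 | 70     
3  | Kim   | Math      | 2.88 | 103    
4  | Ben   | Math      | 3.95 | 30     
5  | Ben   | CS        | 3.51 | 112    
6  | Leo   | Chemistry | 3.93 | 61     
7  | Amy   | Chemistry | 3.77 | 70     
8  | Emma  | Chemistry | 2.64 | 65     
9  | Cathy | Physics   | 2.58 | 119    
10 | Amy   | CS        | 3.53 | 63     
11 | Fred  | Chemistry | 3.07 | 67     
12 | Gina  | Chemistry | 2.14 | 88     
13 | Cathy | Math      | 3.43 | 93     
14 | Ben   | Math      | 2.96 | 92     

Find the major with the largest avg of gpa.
SELECT major, AVG(gpa) as val
FROM students
GROUP BY major
ORDER BY val DESC
LIMIT 1

Result: CS with avg(gpa) = 3.52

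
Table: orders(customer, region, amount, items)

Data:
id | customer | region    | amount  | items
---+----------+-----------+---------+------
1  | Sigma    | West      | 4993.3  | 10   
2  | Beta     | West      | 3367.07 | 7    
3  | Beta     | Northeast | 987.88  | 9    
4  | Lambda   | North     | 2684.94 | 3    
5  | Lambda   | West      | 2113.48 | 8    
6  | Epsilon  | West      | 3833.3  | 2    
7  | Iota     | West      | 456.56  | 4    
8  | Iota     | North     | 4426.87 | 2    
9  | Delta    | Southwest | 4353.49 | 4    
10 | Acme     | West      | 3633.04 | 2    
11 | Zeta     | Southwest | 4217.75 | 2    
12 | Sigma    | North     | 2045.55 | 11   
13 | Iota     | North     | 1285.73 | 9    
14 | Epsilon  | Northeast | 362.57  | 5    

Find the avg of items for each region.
SELECT region, AVG(items) as result
FROM orders
GROUP BY region

Result:
  North: 6.25
  Northeast: 7.00
  Southwest: 3.00
  West: 5.50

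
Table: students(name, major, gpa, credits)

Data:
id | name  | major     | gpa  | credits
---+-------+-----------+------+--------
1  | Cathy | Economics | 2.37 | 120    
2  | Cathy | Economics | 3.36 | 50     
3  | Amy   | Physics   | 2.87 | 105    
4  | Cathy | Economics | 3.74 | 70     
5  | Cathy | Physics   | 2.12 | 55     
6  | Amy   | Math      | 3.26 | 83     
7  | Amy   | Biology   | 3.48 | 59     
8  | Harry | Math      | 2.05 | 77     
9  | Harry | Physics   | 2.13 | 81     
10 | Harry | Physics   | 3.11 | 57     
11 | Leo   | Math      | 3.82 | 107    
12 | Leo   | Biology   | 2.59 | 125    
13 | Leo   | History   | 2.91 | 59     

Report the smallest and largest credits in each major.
SELECT major, MIN(credits), MAX(credits)
FROM students
GROUP BY major

Result:
  Biology: min=59, max=125
  Economics: min=50, max=120
  History: min=59, max=59
  Math: min=77, max=107
  Physics: min=55, max=105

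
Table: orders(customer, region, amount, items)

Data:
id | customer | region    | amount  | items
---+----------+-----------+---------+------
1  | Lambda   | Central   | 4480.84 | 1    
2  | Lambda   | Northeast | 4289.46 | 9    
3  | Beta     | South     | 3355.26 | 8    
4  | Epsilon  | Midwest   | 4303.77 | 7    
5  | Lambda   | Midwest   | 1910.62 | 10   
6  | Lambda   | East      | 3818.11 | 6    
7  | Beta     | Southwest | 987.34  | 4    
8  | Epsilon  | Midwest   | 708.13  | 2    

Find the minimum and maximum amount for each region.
SELECT region, MIN(amount), MAX(amount)
FROM orders
GROUP BY region

Result:
  Central: min=4480.84, max=4480.84
  East: min=3818.11, max=3818.11
  Midwest: min=708.13, max=4303.77
  Northeast: min=4289.46, max=4289.46
  South: min=3355.26, max=3355.26
  Southwest: min=987.34, max=987.34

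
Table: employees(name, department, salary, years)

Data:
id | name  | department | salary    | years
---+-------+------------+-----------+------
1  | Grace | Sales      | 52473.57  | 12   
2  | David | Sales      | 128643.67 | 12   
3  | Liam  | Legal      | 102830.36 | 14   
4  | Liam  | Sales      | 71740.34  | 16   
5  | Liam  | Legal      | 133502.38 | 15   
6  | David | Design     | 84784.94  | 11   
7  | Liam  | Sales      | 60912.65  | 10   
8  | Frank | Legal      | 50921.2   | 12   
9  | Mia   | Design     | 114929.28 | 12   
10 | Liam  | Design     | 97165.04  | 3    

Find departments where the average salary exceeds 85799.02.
SELECT department, AVG(salary)
FROM employees
GROUP BY department
HAVING AVG(salary) > 85799.02

Result:
  Design: avg=98959.75
  Legal: avg=95751.31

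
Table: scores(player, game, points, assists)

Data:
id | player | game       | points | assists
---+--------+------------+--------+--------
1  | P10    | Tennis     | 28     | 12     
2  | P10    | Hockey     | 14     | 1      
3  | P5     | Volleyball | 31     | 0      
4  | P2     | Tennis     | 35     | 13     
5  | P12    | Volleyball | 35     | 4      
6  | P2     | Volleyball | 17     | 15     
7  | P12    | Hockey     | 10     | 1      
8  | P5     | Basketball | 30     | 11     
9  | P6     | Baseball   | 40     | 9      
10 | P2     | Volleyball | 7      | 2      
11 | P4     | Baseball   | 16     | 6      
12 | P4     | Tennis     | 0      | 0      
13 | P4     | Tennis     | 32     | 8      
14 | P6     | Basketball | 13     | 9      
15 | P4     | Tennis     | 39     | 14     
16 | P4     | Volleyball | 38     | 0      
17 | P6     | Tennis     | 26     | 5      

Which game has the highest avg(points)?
SELECT game, AVG(points) as val
FROM scores
GROUP BY game
ORDER BY val DESC
LIMIT 1

Result: Baseball with avg(points) = 28.00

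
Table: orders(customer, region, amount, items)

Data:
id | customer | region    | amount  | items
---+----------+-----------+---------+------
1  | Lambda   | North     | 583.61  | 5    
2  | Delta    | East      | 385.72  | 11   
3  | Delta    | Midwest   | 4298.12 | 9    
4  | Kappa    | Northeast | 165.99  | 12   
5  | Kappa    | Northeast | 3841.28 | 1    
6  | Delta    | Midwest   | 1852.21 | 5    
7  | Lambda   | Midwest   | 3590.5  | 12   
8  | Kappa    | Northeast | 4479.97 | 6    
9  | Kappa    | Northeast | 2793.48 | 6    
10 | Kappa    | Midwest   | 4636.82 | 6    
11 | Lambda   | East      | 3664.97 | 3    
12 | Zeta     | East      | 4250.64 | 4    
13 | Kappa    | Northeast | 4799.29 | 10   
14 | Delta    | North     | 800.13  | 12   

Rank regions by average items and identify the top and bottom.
SELECT region, AVG(items)
FROM orders
GROUP BY region
ORDER BY AVG(items)

All groups:
  East: 6.00
  Northeast: 7.00
  Midwest: 8.00
  North: 8.50

Highest: North (8.50)
Lowest: East (6.00)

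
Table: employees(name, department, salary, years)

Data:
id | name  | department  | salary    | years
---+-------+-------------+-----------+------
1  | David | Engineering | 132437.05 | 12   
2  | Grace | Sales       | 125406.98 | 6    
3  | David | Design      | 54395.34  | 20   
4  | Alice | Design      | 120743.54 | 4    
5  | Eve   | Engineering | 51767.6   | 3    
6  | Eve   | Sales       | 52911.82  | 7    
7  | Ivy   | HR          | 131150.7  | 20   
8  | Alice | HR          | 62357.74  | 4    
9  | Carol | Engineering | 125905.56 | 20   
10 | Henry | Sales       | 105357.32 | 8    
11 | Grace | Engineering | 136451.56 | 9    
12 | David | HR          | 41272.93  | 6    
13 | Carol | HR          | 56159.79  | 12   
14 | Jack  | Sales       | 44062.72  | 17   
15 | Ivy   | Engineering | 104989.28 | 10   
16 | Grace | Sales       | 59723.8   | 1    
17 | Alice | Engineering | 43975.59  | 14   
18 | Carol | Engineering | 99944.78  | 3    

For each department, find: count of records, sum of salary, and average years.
SELECT department,
       COUNT(*) as cnt,
       SUM(salary) as total_salary,
       AVG(years) as avg_years
FROM employees
GROUP BY department

Result:
  Design: 2 records, 175138.88 total salary, 12.00 avg years
  Engineering: 7 records, 695471.42 total salary, 10.14 avg years
  HR: 4 records, 290941.16 total salary, 10.50 avg years
  Sales: 5 records, 387462.64 total salary, 7.80 avg years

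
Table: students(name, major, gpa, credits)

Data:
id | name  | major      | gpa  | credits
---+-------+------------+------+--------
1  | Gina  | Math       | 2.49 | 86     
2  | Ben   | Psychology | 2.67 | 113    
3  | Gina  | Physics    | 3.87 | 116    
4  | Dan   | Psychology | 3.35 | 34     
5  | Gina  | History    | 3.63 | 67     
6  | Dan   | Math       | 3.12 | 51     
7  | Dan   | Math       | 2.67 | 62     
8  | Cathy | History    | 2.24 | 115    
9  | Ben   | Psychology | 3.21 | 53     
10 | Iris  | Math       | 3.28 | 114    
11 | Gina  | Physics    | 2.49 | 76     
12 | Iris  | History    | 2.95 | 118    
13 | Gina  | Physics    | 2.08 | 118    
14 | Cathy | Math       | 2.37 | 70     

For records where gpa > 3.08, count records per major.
SELECT major, COUNT(*)
FROM students
WHERE gpa > 3.08
GROUP BY major

Note: WHERE filters rows before grouping.

Result:
  History: 1
  Math: 2
  Physics: 1
  Psychology: 2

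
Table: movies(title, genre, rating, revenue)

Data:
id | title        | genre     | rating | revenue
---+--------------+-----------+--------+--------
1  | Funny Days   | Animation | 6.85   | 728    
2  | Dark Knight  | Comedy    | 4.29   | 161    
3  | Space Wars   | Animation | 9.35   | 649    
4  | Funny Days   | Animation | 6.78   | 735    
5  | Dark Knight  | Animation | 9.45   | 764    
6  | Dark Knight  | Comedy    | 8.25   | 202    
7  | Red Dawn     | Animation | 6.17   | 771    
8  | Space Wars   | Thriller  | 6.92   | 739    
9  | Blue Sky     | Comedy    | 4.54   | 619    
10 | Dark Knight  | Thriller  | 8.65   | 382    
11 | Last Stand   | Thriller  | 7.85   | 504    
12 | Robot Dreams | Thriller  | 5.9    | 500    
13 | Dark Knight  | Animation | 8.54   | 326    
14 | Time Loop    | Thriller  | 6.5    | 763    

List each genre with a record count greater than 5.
SELECT genre, COUNT(*) as cnt
FROM movies
GROUP BY genre
HAVING COUNT(*) > 5

Result:
  Animation: 6

Note: HAVING filters groups after aggregation, WHERE filters rows before.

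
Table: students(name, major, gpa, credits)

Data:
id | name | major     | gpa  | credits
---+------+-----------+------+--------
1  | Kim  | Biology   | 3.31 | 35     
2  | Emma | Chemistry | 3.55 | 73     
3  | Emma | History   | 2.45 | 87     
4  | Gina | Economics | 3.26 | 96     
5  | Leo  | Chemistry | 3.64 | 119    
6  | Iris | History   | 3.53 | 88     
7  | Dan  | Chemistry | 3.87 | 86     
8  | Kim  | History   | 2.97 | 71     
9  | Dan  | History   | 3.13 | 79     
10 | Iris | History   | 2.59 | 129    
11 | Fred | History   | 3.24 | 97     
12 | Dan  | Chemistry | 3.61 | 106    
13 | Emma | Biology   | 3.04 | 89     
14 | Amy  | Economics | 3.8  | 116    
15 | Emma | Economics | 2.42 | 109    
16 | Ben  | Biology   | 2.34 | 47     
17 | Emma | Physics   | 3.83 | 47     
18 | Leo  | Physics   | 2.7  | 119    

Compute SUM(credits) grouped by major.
SELECT major, SUM(credits) as result
FROM students
GROUP BY major

Result:
  Biology: 171
  Chemistry: 384
  Economics: 321
  History: 551
  Physics: 166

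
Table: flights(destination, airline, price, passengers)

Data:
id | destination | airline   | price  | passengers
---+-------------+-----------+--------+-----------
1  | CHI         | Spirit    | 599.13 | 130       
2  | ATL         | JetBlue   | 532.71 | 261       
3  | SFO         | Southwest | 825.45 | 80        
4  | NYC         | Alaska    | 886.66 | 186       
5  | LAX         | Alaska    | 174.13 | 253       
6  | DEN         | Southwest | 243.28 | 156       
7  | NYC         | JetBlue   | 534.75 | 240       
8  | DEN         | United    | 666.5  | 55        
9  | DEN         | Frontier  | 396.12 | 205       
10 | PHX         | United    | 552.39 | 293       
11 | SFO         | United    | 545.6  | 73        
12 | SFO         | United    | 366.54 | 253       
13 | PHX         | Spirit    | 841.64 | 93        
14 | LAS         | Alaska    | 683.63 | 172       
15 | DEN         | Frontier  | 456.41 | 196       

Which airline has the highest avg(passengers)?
SELECT airline, AVG(passengers) as val
FROM flights
GROUP BY airline
ORDER BY val DESC
LIMIT 1

Result: JetBlue with avg(passengers) = 250.50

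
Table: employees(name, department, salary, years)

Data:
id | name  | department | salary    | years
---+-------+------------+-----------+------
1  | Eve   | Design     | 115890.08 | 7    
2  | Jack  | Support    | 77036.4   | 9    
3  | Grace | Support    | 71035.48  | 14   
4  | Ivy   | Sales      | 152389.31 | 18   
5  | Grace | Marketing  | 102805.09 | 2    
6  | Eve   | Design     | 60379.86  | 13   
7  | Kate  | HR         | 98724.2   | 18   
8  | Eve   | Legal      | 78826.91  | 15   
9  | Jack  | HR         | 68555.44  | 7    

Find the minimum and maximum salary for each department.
SELECT department, MIN(salary), MAX(salary)
FROM employees
GROUP BY department

Result:
  Design: min=60379.86, max=115890.08
  HR: min=68555.44, max=98724.20
  Legal: min=78826.91, max=78826.91
  Marketing: min=102805.09, max=102805.09
  Sales: min=152389.31, max=152389.31
  Support: min=71035.48, max=77036.40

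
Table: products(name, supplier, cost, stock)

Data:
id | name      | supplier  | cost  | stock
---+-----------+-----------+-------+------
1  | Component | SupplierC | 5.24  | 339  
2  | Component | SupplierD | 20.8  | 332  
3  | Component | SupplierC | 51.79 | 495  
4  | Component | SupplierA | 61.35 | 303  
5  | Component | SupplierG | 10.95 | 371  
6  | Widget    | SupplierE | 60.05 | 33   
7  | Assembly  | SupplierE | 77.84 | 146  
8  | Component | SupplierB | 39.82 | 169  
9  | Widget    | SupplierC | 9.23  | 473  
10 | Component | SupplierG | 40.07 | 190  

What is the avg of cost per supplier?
SELECT supplier, AVG(cost) as result
FROM products
GROUP BY supplier

Result:
  SupplierA: 61.35
  SupplierB: 39.82
  SupplierC: 22.09
  SupplierD: 20.80
  SupplierE: 68.95
  SupplierG: 25.51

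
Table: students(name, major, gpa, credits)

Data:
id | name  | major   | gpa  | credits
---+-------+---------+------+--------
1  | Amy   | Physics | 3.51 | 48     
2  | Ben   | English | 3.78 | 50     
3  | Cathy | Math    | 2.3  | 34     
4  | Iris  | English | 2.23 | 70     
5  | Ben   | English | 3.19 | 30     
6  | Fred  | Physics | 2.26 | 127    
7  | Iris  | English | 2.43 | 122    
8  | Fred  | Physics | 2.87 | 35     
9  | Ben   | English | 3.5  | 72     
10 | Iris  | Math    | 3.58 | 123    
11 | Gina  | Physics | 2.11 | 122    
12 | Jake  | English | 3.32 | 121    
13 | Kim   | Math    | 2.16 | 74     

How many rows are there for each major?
SELECT major, COUNT(*) as count
FROM students
GROUP BY major

Result:
  English: 6
  Math: 3
  Physics: 4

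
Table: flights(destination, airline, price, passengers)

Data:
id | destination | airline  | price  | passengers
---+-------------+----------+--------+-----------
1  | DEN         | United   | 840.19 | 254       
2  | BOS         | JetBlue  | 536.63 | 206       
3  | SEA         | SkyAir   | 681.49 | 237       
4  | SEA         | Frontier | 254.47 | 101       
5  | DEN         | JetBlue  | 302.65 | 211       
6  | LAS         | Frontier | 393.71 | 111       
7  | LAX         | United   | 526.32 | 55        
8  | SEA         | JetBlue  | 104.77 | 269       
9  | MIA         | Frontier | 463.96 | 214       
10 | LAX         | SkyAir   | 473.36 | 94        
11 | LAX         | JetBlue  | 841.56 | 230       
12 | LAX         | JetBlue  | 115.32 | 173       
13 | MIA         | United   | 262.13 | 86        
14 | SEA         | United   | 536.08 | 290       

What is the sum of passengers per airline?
SELECT airline, SUM(passengers) as result
FROM flights
GROUP BY airline

Result:
  Frontier: 426
  JetBlue: 1089
  SkyAir: 331
  United: 685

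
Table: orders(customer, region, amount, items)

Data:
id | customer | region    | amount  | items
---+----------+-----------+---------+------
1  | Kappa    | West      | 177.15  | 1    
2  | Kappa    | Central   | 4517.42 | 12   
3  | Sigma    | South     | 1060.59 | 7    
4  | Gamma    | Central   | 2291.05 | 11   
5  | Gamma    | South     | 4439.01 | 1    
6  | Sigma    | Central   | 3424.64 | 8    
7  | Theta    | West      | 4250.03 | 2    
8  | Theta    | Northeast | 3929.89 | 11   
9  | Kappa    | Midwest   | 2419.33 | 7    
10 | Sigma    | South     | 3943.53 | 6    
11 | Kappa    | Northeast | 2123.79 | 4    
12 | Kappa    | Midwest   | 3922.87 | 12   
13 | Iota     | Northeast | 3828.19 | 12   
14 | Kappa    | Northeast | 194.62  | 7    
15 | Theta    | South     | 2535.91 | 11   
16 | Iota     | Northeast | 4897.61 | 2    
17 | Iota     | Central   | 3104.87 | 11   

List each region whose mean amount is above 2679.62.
SELECT region, AVG(amount)
FROM orders
GROUP BY region
HAVING AVG(amount) > 2679.62

Result:
  Central: avg=3334.50
  Midwest: avg=3171.10
  Northeast: avg=2994.82
  South: avg=2994.76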